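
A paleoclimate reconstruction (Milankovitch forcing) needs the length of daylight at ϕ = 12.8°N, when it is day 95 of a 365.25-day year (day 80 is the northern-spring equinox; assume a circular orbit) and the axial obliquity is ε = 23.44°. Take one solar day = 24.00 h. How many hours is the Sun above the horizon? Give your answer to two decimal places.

12.18 h

Solar longitude: L_s = 360° × (95 − 80)/365.25 = 14.784°.
sin δ = sin 23.44° × sin 14.784° = 0.10151, so δ = +5.826°.
cos h₀ = −tan ϕ · tan δ = −tan(+12.8°) × tan(+5.826°) = -0.0232, so h₀ = 1.5940 rad = 91.33°.
Daylight = 2h₀/(2π) × 24.00 h = (1.5940/π) × 24.00 = 12.18 h.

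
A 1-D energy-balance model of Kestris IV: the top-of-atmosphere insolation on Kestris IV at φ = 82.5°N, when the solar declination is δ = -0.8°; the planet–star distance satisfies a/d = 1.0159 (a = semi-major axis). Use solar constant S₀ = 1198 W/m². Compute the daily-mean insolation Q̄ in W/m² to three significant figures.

cos H₀ = −tan(+82.5°) tan(-0.800°) = 0.1061, H₀ = 1.4645 rad.
Bracket: H₀ sin φ sin δ + cos φ cos δ sin H₀ = 1.4645×0.99144×-0.01396 + 0.13053×0.99990×0.99436 = -0.020269 + 0.129781 = 0.109512.
Inverse-square distance factor (a/d)² = 1.0159² = 1.032053.
Q̄ = (S₀/π) × 1.032053 × [bracket] = (1198/π) × 1.032053 × 0.109512 = 43.10 W/m².

Q̄ ≈ 43.1 W/m²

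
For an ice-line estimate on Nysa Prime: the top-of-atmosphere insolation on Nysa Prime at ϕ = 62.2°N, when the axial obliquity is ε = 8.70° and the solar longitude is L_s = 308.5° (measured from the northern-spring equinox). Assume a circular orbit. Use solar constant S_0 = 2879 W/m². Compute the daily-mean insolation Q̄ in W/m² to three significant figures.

Solar declination: sin δ = sin ε · sin L_s = sin 8.70° × sin 308.5° = -0.11838, so δ = -6.798°.
cos h₀ = −tan(+62.2°) tan(-6.798°) = 0.2261, h₀ = 1.3427 rad.
Bracket: h₀ sin ϕ sin δ + cos ϕ cos δ sin h₀ = 1.3427×0.88458×-0.11838 + 0.46639×0.99297×0.97410 = -0.140603 + 0.451117 = 0.310514.
Q̄ = (S_0/π) × [bracket] = (2879/π) × 0.310514 = 284.6 W/m².

Q̄ ≈ 285 W/m²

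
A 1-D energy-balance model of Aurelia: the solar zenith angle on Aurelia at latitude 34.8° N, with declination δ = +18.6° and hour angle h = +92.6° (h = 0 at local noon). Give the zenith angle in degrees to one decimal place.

θ_z = 81.6°

cos θ_z = sin φ sin δ + cos φ cos δ cos h = 0.182034 + -0.035304 = 0.146730.
θ_z = arccos(0.146730) = 81.6°.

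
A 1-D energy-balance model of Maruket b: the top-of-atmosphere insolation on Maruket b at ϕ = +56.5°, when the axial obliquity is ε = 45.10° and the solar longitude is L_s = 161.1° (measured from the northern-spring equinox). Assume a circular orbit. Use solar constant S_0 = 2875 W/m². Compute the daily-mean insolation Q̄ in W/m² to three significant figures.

Solar declination: sin δ = sin ε · sin L_s = sin 45.10° × sin 161.1° = 0.22944, so δ = +13.264°.
cos h₀ = −tan(+56.5°) tan(+13.264°) = -0.3562, h₀ = 1.9349 rad.
Bracket: h₀ sin ϕ sin δ + cos ϕ cos δ sin h₀ = 1.9349×0.83389×0.22944 + 0.55194×0.97332×0.93443 = 0.370200 + 0.501989 = 0.872189.
Q̄ = (S_0/π) × [bracket] = (2875/π) × 0.872189 = 798.2 W/m².

Q̄ ≈ 798 W/m²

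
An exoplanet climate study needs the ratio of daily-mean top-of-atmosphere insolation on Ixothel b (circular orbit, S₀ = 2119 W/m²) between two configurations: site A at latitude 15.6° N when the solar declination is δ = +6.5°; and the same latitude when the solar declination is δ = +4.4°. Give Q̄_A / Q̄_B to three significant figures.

— Configuration A (φ=+15.6°):
cos H₀ = −tan(+15.6°) tan(+6.500°) = -0.0318, H₀ = 1.6026 rad.
Bracket: H₀ sin φ sin δ + cos φ cos δ sin H₀ = 1.6026×0.26892×0.11320 + 0.96316×0.99357×0.99949 = 0.048786 + 0.956479 = 1.005265.
Q̄ = (S₀/π) × [bracket] = (2119/π) × 1.005265 = 678.05 W/m².
— Configuration B (φ=+15.6°):
cos H₀ = −tan(+15.6°) tan(+4.400°) = -0.0215, H₀ = 1.5923 rad.
Bracket: H₀ sin φ sin δ + cos φ cos δ sin H₀ = 1.5923×0.26892×0.07672 + 0.96316×0.99705×0.99977 = 0.032852 + 0.960098 = 0.992950.
Q̄ = (S₀/π) × [bracket] = (2119/π) × 0.992950 = 669.74 W/m².
Ratio Q̄_A / Q̄_B = 678.05 / 669.74 = 1.012.

Q̄_A / Q̄_B ≈ 1.01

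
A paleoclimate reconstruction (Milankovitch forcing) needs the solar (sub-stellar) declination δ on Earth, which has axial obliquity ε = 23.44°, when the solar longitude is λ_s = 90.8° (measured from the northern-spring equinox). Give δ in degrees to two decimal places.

sin δ = sin ε · sin λ_s = sin 23.44° × sin 90.8° = 0.397750.
δ = arcsin(0.397750) = +23.44°.

δ = +23.44°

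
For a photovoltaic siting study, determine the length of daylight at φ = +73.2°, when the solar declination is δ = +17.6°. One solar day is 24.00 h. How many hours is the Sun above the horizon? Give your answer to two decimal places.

Sunrise equation: cos H₀ = −tan φ · tan δ = -1.0507 ≤ −1, so the Sun never sets (polar day) and H₀ = π.
Daylight = 2H₀/(2π) × 24.00 h = (3.1416/π) × 24.00 = 24.00 h.

24.00 h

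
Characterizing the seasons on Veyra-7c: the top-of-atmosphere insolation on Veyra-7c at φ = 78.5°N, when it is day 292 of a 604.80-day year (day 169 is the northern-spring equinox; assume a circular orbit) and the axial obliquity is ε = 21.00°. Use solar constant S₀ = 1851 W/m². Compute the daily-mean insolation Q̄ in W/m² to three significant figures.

Q̄ ≈ 622 W/m²

Solar longitude: λ_s = 360° × (292 − 169)/604.80 = 73.214°.
sin δ = sin 21.00° × sin 73.214° = 0.34310, so δ = +20.066°.
cos H₀ = −tan(+78.5°) tan(+20.066°) = -1.7954 ≤ −1 ⇒ polar day, H₀ = π.
Bracket: H₀ sin φ sin δ + cos φ cos δ sin H₀ = 3.1416×0.97992×0.34310 + 0.19937×0.93930×0.00000 = 1.056239 + 0.000000 = 1.056239.
Q̄ = (S₀/π) × [bracket] = (1851/π) × 1.056239 = 622.3 W/m².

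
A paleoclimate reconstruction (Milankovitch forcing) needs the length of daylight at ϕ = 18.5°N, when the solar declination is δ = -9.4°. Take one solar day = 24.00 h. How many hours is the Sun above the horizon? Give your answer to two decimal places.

11.58 h

cos h₀ = −tan ϕ · tan δ = −tan(+18.5°) × tan(-9.400°) = 0.0554, so h₀ = 1.5154 rad = 86.82°.
Daylight = 2h₀/(2π) × 24.00 h = (1.5154/π) × 24.00 = 11.58 h.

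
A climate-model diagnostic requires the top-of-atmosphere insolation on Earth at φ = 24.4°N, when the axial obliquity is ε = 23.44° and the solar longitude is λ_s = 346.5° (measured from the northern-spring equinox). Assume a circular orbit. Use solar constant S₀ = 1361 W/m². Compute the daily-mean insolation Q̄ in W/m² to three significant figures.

Solar declination: sin δ = sin ε · sin λ_s = sin 23.44° × sin 346.5° = -0.09286, so δ = -5.328°.
cos H₀ = −tan(+24.4°) tan(-5.328°) = 0.0423, H₀ = 1.5285 rad.
Bracket: H₀ sin φ sin δ + cos φ cos δ sin H₀ = 1.5285×0.41310×-0.09286 + 0.91068×0.99568×0.99910 = -0.058634 + 0.905930 = 0.847296.
Q̄ = (S₀/π) × [bracket] = (1361/π) × 0.847296 = 367.1 W/m².

Q̄ ≈ 367 W/m²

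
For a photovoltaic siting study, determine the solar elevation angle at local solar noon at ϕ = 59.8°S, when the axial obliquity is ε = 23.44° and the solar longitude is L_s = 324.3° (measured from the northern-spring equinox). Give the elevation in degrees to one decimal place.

Solar declination: sin δ = sin ε · sin L_s = sin 23.44° × sin 324.3° = -0.23213, so δ = -13.422°.
At local noon the hour angle is zero, so the zenith angle equals |ϕ − δ| = |-59.8° − (-13.422°)| = 46.378°.
Elevation = 90° − 46.378° = 43.6°.

43.6°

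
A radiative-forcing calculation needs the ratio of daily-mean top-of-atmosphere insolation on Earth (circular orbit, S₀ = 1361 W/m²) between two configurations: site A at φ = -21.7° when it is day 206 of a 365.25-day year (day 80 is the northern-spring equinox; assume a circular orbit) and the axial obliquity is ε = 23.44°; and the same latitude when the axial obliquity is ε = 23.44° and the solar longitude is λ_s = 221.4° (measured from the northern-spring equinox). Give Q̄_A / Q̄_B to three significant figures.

Q̄_A / Q̄_B ≈ 0.659

— Configuration A (φ=-21.7°):
Solar longitude: λ_s = 360° × (206 − 80)/365.25 = 124.189°.
sin δ = sin 23.44° × sin 124.189° = 0.32905, so δ = +19.211°.
cos H₀ = −tan(-21.7°) tan(+19.211°) = 0.1387, H₀ = 1.4317 rad.
Bracket: H₀ sin φ sin δ + cos φ cos δ sin H₀ = 1.4317×-0.36975×0.32905 + 0.92913×0.94431×0.99034 = -0.174190 + 0.868911 = 0.694721.
Q̄ = (S₀/π) × [bracket] = (1361/π) × 0.694721 = 300.97 W/m².
— Configuration B (φ=-21.7°):
Solar declination: sin δ = sin ε · sin λ_s = sin 23.44° × sin 221.4° = -0.26306, so δ = -15.252°.
cos H₀ = −tan(-21.7°) tan(-15.252°) = -0.1085, H₀ = 1.6795 rad.
Bracket: H₀ sin φ sin δ + cos φ cos δ sin H₀ = 1.6795×-0.36975×-0.26306 + 0.92913×0.96478×0.99410 = 0.163359 + 0.891117 = 1.054476.
Q̄ = (S₀/π) × [bracket] = (1361/π) × 1.054476 = 456.82 W/m².
Ratio Q̄_A / Q̄_B = 300.97 / 456.82 = 0.6588.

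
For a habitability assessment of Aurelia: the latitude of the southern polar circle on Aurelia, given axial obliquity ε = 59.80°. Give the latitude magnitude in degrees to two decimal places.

The polar circle is the lowest latitude that experiences at least one full rotation of continuous darkness at the northern-summer solstice; it lies at |φ| = 90° − ε = 90° − 59.80° = 30.20°.

30.20°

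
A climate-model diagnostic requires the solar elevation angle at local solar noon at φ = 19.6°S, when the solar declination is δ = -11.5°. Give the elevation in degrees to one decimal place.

81.9°

At local noon the hour angle is zero, so the zenith angle equals |φ − δ| = |-19.6° − (-11.500°)| = 8.100°.
Elevation = 90° − 8.100° = 81.9°.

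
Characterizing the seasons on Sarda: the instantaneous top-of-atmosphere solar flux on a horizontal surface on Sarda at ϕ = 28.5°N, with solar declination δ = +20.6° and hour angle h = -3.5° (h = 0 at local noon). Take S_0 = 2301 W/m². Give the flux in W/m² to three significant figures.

2.28e+03 W/m²

cos θ_z = sin ϕ sin δ + cos ϕ cos δ cos h = 0.167884 + 0.821091 = 0.988975.
Flux = S_0 · cos θ_z = 2301 × 0.988975 = 2276 W/m².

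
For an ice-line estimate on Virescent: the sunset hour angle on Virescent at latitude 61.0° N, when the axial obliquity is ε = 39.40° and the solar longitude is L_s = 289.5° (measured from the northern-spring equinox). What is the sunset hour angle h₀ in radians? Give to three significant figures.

Solar declination: sin δ = sin ε · sin L_s = sin 39.40° × sin 289.5° = -0.59832, so δ = -36.750°.
cos h₀ = −tan ϕ · tan δ = 1.3471 ≥ 1, so the host star never rises (polar night) and h₀ = 0.

h₀ = 0.00 rad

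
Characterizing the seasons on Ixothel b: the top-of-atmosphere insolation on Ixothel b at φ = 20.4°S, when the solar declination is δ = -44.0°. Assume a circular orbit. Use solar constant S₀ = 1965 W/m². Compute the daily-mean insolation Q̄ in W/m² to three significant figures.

cos H₀ = −tan(-20.4°) tan(-44.000°) = -0.3591, H₀ = 1.9381 rad.
Bracket: H₀ sin φ sin δ + cos φ cos δ sin H₀ = 1.9381×-0.34857×-0.69466 + 0.93728×0.71934×0.93329 = 0.469287 + 0.629246 = 1.098533.
Q̄ = (S₀/π) × [bracket] = (1965/π) × 1.098533 = 687.1 W/m².

Q̄ ≈ 687 W/m²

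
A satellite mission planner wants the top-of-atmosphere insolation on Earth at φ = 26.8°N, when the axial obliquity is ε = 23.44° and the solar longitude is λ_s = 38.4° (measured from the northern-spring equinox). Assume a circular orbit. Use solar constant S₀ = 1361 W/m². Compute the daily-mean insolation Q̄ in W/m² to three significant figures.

Q̄ ≈ 454 W/m²

Solar declination: sin δ = sin ε · sin λ_s = sin 23.44° × sin 38.4° = 0.24709, so δ = +14.305°.
cos H₀ = −tan(+26.8°) tan(+14.305°) = -0.1288, H₀ = 1.7000 rad.
Bracket: H₀ sin φ sin δ + cos φ cos δ sin H₀ = 1.7000×0.45088×0.24709 + 0.89259×0.96899×0.99167 = 0.189393 + 0.857706 = 1.047099.
Q̄ = (S₀/π) × [bracket] = (1361/π) × 1.047099 = 453.6 W/m².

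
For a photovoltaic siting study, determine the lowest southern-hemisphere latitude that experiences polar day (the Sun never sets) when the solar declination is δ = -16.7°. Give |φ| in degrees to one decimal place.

|φ| = 73.3°

Polar day requires cos H₀ = −tan φ tan δ ≤ −1, i.e. tan φ tan δ ≥ 1.
The boundary is |tan φ| · |tan δ| = 1, so |φ| = 90° − |δ| = 90° − 16.7° = 73.3° in the southern hemisphere.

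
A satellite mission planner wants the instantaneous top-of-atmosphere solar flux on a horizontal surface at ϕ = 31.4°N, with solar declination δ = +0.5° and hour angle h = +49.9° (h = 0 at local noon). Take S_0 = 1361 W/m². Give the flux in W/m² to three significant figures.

cos θ_z = sin ϕ sin δ + cos ϕ cos δ cos h = 0.004547 + 0.549771 = 0.554318.
Flux = S_0 · cos θ_z = 1361 × 0.554318 = 754.4 W/m².

754 W/m²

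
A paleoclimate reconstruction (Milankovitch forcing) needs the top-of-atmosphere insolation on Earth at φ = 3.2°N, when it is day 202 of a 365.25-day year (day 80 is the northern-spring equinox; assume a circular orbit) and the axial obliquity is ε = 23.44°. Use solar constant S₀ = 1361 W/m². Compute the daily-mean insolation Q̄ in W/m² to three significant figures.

Solar longitude: λ_s = 360° × (202 − 80)/365.25 = 120.246°.
sin δ = sin 23.44° × sin 120.246° = 0.34364, so δ = +20.099°.
cos H₀ = −tan(+3.2°) tan(+20.099°) = -0.0205, H₀ = 1.5913 rad.
Bracket: H₀ sin φ sin δ + cos φ cos δ sin H₀ = 1.5913×0.05582×0.34364 + 0.99844×0.93910×0.99979 = 0.030524 + 0.937438 = 0.967962.
Q̄ = (S₀/π) × [bracket] = (1361/π) × 0.967962 = 419.3 W/m².

Q̄ ≈ 419 W/m²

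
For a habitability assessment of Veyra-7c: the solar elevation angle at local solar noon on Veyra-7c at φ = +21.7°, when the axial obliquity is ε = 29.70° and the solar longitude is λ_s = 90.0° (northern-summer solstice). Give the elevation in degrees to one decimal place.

Solar declination: sin δ = sin ε · sin λ_s = sin 29.70° × sin 90.0° = 0.49546, so δ = +29.700°.
At local noon the hour angle is zero, so the zenith angle equals |φ − δ| = |+21.7° − (+29.700°)| = 8.000°.
Elevation = 90° − 8.000° = 82.0°.

82.0°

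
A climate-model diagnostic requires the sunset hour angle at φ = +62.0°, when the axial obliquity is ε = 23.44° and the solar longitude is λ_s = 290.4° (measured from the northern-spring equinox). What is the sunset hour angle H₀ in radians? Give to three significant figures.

Solar declination: sin δ = sin ε · sin λ_s = sin 23.44° × sin 290.4° = -0.37284, so δ = -21.891°.
cos H₀ = −tan φ · tan δ = −tan(+62.0°) × tan(-21.891°) = 0.7557, so H₀ = 0.7141 rad = 40.91°.

H₀ = 0.714 rad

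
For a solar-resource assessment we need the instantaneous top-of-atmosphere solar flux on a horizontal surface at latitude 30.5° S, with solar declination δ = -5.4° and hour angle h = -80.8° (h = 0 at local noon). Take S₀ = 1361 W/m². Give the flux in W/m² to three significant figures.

cos θ_z = sin φ sin δ + cos φ cos δ cos h = 0.047764 + 0.137147 = 0.184911.
Flux = S₀ · cos θ_z = 1361 × 0.184911 = 251.7 W/m².

252 W/m²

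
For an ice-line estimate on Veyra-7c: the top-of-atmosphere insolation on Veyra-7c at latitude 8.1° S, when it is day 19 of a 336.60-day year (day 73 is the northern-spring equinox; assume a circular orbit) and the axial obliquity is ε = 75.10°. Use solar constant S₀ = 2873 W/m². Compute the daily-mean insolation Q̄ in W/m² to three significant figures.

Q̄ ≈ 698 W/m²

Solar longitude: λ_s = 360° × (19 − 73)/336.60 = -57.754°, i.e. -57.754° + 360° = 302.246°.
sin δ = sin 75.10° × sin 302.246° = -0.81733, so δ = -54.818°.
cos H₀ = −tan(-8.1°) tan(-54.818°) = -0.2019, H₀ = 1.7741 rad.
Bracket: H₀ sin φ sin δ + cos φ cos δ sin H₀ = 1.7741×-0.14090×-0.81733 + 0.99002×0.57617×0.97941 = 0.204309 + 0.558675 = 0.762984.
Q̄ = (S₀/π) × [bracket] = (2873/π) × 0.762984 = 697.8 W/m².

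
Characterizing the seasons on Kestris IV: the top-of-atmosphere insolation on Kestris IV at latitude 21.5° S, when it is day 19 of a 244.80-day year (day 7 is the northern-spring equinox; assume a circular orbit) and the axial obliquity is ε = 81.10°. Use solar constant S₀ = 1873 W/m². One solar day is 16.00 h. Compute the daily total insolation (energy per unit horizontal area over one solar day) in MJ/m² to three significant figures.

Solar longitude: λ_s = 360° × (19 − 7)/244.80 = 17.647°.
sin δ = sin 81.10° × sin 17.647° = 0.29950, so δ = +17.428°.
cos H₀ = −tan(-21.5°) tan(+17.428°) = 0.1237, H₀ = 1.4468 rad.
Bracket: H₀ sin φ sin δ + cos φ cos δ sin H₀ = 1.4468×-0.36650×0.29950 + 0.93042×0.95410×0.99233 = -0.158811 + 0.880905 = 0.722094.
Q̄ = (S₀/π) × [bracket] = (1873/π) × 0.722094 = 430.51 W/m².
Daily total = Q̄ × 16.00 h × 3600 s/h = 430.51 × 16.00 × 3600 / 10⁶ = 24.80 MJ/m².

24.8 MJ/m²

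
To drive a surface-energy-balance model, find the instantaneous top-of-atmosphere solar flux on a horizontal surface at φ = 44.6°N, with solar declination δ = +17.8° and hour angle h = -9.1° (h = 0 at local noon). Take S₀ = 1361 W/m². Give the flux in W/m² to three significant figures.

cos θ_z = sin φ sin δ + cos φ cos δ cos h = 0.214645 + 0.669408 = 0.884053.
Flux = S₀ · cos θ_z = 1361 × 0.884053 = 1203 W/m².

1.20e+03 W/m²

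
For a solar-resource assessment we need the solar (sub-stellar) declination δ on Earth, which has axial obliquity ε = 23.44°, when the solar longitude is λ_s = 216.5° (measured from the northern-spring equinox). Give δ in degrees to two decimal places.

sin δ = sin ε · sin λ_s = sin 23.44° × sin 216.5° = -0.236614.
δ = arcsin(-0.236614) = -13.69°.

δ = -13.69°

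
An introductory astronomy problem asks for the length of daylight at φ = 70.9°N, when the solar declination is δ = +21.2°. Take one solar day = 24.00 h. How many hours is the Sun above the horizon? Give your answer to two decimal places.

Sunrise equation: cos H₀ = −tan φ · tan δ = -1.1201 ≤ −1, so the Sun never sets (polar day) and H₀ = π.
Daylight = 2H₀/(2π) × 24.00 h = (3.1416/π) × 24.00 = 24.00 h.

24.00 h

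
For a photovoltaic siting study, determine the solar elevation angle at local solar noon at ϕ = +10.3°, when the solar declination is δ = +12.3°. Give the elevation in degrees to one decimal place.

88.0°

At local noon the hour angle is zero, so the zenith angle equals |ϕ − δ| = |+10.3° − (+12.300°)| = 2.000°.
Elevation = 90° − 2.000° = 88.0°.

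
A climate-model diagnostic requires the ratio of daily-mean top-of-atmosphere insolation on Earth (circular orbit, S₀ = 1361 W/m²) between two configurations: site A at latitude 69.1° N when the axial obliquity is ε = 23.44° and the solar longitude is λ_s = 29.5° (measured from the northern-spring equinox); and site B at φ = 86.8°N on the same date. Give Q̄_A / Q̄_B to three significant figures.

— Configuration A (φ=+69.1°):
Solar declination: sin δ = sin ε · sin λ_s = sin 23.44° × sin 29.5° = 0.19588, so δ = +11.296°.
cos H₀ = −tan(+69.1°) tan(+11.296°) = -0.5231, H₀ = 2.1213 rad.
Bracket: H₀ sin φ sin δ + cos φ cos δ sin H₀ = 2.1213×0.93420×0.19588 + 0.35674×0.98063×0.85228 = 0.388179 + 0.298153 = 0.686332.
Q̄ = (S₀/π) × [bracket] = (1361/π) × 0.686332 = 297.33 W/m².
— Configuration B (φ=+86.8°):
cos H₀ = −tan(+86.8°) tan(+11.296°) = -3.5728 ≤ −1 ⇒ polar day, H₀ = π.
Bracket: H₀ sin φ sin δ + cos φ cos δ sin H₀ = 3.1416×0.99844×0.19588 + 0.05582×0.98063×0.00000 = 0.614417 + 0.000000 = 0.614417.
Q̄ = (S₀/π) × [bracket] = (1361/π) × 0.614417 = 266.18 W/m².
Ratio Q̄_A / Q̄_B = 297.33 / 266.18 = 1.117.

Q̄_A / Q̄_B ≈ 1.12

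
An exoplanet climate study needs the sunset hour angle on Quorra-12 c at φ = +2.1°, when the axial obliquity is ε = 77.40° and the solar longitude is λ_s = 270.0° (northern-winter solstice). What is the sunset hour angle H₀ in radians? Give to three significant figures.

Solar declination: sin δ = sin ε · sin λ_s = sin 77.40° × sin 270.0° = -0.97592, so δ = -77.400°.
cos H₀ = −tan φ · tan δ = −tan(+2.1°) × tan(-77.400°) = 0.1640, so H₀ = 1.4060 rad = 80.56°.

H₀ = 1.41 rad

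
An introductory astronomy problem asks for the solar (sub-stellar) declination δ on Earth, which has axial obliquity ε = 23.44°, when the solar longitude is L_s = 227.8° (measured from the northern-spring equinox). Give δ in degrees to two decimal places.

sin δ = sin ε · sin L_s = sin 23.44° × sin 227.8° = -0.294684.
δ = arcsin(-0.294684) = -17.14°.

δ = -17.14°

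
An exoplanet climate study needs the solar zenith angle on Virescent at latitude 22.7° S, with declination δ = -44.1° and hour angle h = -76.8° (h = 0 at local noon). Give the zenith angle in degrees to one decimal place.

θ_z = 65.2°

cos θ_z = sin φ sin δ + cos φ cos δ cos h = 0.268557 + 0.151282 = 0.419839.
θ_z = arccos(0.419839) = 65.2°.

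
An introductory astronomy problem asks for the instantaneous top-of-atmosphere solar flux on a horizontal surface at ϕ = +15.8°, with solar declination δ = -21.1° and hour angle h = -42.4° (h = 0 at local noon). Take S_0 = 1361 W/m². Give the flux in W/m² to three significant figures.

769 W/m²

cos θ_z = sin ϕ sin δ + cos ϕ cos δ cos h = -0.098020 + 0.662915 = 0.564895.
Flux = S_0 · cos θ_z = 1361 × 0.564895 = 768.8 W/m².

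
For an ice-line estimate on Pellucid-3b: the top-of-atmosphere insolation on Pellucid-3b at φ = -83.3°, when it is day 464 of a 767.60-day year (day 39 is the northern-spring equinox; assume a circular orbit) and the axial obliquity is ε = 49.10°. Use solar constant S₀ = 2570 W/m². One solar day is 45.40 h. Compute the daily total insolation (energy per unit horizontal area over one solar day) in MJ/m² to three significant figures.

104 MJ/m²

Solar longitude: λ_s = 360° × (464 − 39)/767.60 = 199.323°.
sin δ = sin 49.10° × sin 199.323° = -0.25010, so δ = -14.484°.
cos H₀ = −tan(-83.3°) tan(-14.484°) = -2.1989 ≤ −1 ⇒ polar day, H₀ = π.
Bracket: H₀ sin φ sin δ + cos φ cos δ sin H₀ = 3.1416×-0.99317×-0.25010 + 0.11667×0.96822×0.00000 = 0.780348 + 0.000000 = 0.780348.
Q̄ = (S₀/π) × [bracket] = (2570/π) × 0.780348 = 638.37 W/m².
Daily total = Q̄ × 45.40 h × 3600 s/h = 638.37 × 45.40 × 3600 / 10⁶ = 104.3 MJ/m².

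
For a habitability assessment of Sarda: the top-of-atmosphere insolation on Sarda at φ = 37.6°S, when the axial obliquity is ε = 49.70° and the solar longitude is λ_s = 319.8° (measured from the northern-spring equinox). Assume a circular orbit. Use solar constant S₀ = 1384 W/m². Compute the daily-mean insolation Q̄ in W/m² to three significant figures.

Q̄ ≈ 541 W/m²

Solar declination: sin δ = sin ε · sin λ_s = sin 49.70° × sin 319.8° = -0.49227, so δ = -29.490°.
cos H₀ = −tan(-37.6°) tan(-29.490°) = -0.4355, H₀ = 2.0214 rad.
Bracket: H₀ sin φ sin δ + cos φ cos δ sin H₀ = 2.0214×-0.61015×-0.49227 + 0.79229×0.87044×0.90018 = 0.607145 + 0.620801 = 1.227946.
Q̄ = (S₀/π) × [bracket] = (1384/π) × 1.227946 = 541.0 W/m².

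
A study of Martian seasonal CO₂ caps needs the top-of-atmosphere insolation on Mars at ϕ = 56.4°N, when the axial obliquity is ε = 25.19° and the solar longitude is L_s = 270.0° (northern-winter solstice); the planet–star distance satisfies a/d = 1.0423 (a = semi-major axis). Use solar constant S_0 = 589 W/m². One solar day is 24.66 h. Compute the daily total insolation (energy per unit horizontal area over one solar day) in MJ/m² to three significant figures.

1.37 MJ/m²

Solar declination: sin δ = sin ε · sin L_s = sin 25.19° × sin 270.0° = -0.42562, so δ = -25.190°.
cos h₀ = −tan(+56.4°) tan(-25.190°) = 0.7079, h₀ = 0.7842 rad.
Bracket: h₀ sin ϕ sin δ + cos ϕ cos δ sin h₀ = 0.7842×0.83292×-0.42562 + 0.55339×0.90490×0.70628 = -0.278005 + 0.353679 = 0.075674.
Inverse-square distance factor (a/d)² = 1.0423² = 1.086389.
Q̄ = (S_0/π) × 1.086389 × [bracket] = (589/π) × 1.086389 × 0.075674 = 15.413 W/m².
Daily total = Q̄ × 24.66 h × 3600 s/h = 15.413 × 24.66 × 3600 / 10⁶ = 1.368 MJ/m².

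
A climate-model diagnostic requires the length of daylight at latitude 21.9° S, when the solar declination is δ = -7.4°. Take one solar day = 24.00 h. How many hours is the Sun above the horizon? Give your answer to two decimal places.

12.40 h

cos H₀ = −tan φ · tan δ = −tan(-21.9°) × tan(-7.400°) = -0.0522, so H₀ = 1.6230 rad = 92.99°.
Daylight = 2H₀/(2π) × 24.00 h = (1.6230/π) × 24.00 = 12.40 h.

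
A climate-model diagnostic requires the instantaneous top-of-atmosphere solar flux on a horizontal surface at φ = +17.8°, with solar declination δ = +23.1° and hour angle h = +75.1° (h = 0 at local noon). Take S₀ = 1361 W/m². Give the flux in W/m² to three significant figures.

cos θ_z = sin φ sin δ + cos φ cos δ cos h = 0.119936 + 0.225194 = 0.345130.
Flux = S₀ · cos θ_z = 1361 × 0.345130 = 469.7 W/m².

470 W/m²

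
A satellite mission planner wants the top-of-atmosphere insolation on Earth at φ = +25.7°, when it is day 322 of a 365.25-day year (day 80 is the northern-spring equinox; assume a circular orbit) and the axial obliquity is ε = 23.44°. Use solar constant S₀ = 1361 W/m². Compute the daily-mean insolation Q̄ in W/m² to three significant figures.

Q̄ ≈ 273 W/m²

Solar longitude: λ_s = 360° × (322 − 80)/365.25 = 238.522°.
sin δ = sin 23.44° × sin 238.522° = -0.33925, so δ = -19.831°.
cos H₀ = −tan(+25.7°) tan(-19.831°) = 0.1736, H₀ = 1.3964 rad.
Bracket: H₀ sin φ sin δ + cos φ cos δ sin H₀ = 1.3964×0.43366×-0.33925 + 0.90108×0.94070×0.98482 = -0.205437 + 0.834779 = 0.629342.
Q̄ = (S₀/π) × [bracket] = (1361/π) × 0.629342 = 272.6 W/m².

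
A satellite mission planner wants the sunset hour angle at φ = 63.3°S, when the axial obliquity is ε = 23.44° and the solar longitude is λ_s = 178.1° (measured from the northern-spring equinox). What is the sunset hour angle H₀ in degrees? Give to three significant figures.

Solar declination: sin δ = sin ε · sin λ_s = sin 23.44° × sin 178.1° = 0.01319, so δ = +0.756°.
cos H₀ = −tan φ · tan δ = −tan(-63.3°) × tan(+0.756°) = 0.0262, so H₀ = 1.5446 rad = 88.50°.

H₀ = 88.5°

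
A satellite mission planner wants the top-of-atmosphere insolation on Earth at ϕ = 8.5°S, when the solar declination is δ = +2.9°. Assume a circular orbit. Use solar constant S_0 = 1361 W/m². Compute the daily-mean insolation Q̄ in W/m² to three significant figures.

cos h₀ = −tan(-8.5°) tan(+2.900°) = 0.0076, h₀ = 1.5632 rad.
Bracket: h₀ sin ϕ sin δ + cos ϕ cos δ sin h₀ = 1.5632×-0.14781×0.05059 + 0.98902×0.99872×0.99997 = -0.011689 + 0.987724 = 0.976035.
Q̄ = (S_0/π) × [bracket] = (1361/π) × 0.976035 = 422.8 W/m².

Q̄ ≈ 423 W/m²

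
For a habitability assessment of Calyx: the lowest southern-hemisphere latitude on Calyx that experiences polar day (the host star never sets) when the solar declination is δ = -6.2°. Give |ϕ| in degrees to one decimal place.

|ϕ| = 83.8°

Polar day requires cos h₀ = −tan ϕ tan δ ≤ −1, i.e. tan ϕ tan δ ≥ 1.
The boundary is |tan ϕ| · |tan δ| = 1, so |ϕ| = 90° − |δ| = 90° − 6.2° = 83.8° in the southern hemisphere.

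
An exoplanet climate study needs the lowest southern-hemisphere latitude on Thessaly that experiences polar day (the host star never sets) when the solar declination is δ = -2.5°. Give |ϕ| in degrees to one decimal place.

Polar day requires cos h₀ = −tan ϕ tan δ ≤ −1, i.e. tan ϕ tan δ ≥ 1.
The boundary is |tan ϕ| · |tan δ| = 1, so |ϕ| = 90° − |δ| = 90° − 2.5° = 87.5° in the southern hemisphere.

|ϕ| = 87.5°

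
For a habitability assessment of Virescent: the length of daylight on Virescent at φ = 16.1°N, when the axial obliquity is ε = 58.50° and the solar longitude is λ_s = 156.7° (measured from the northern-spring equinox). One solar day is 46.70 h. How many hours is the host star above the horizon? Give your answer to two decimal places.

Solar declination: sin δ = sin ε · sin λ_s = sin 58.50° × sin 156.7° = 0.33726, so δ = +19.710°.
cos H₀ = −tan φ · tan δ = −tan(+16.1°) × tan(+19.710°) = -0.1034, so H₀ = 1.6744 rad = 95.94°.
Daylight = 2H₀/(2π) × 46.70 h = (1.6744/π) × 46.70 = 24.89 h.

24.89 h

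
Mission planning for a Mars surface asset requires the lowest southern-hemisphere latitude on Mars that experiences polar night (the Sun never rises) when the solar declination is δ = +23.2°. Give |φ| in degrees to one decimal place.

|φ| = 66.8°

Polar night requires cos H₀ = −tan φ tan δ ≥ 1, i.e. tan φ tan δ ≤ −1.
The boundary is |tan φ| · |tan δ| = 1, so |φ| = 90° − |δ| = 90° − 23.2° = 66.8° in the southern hemisphere.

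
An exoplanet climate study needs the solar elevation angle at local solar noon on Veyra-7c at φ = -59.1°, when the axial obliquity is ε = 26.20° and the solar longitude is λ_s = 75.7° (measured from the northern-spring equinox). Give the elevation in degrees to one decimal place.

5.6°

Solar declination: sin δ = sin ε · sin λ_s = sin 26.20° × sin 75.7° = 0.42783, so δ = +25.330°.
At local noon the hour angle is zero, so the zenith angle equals |φ − δ| = |-59.1° − (+25.330°)| = 84.430°.
Elevation = 90° − 84.430° = 5.6°.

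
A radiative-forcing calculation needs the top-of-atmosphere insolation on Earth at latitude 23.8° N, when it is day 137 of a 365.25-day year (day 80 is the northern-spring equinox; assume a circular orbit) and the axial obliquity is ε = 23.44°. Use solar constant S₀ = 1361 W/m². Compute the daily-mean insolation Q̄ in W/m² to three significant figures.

Solar longitude: λ_s = 360° × (137 − 80)/365.25 = 56.181°.
sin δ = sin 23.44° × sin 56.181° = 0.33048, so δ = +19.298°.
cos H₀ = −tan(+23.8°) tan(+19.298°) = -0.1544, H₀ = 1.7259 rad.
Bracket: H₀ sin φ sin δ + cos φ cos δ sin H₀ = 1.7259×0.40355×0.33048 + 0.91496×0.94381×0.98800 = 0.230175 + 0.853186 = 1.083361.
Q̄ = (S₀/π) × [bracket] = (1361/π) × 1.083361 = 469.3 W/m².

Q̄ ≈ 469 W/m²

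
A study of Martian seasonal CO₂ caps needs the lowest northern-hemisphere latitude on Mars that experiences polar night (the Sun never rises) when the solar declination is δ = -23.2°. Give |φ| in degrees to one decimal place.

|φ| = 66.8°

Polar night requires cos H₀ = −tan φ tan δ ≥ 1, i.e. tan φ tan δ ≤ −1.
The boundary is |tan φ| · |tan δ| = 1, so |φ| = 90° − |δ| = 90° − 23.2° = 66.8° in the northern hemisphere.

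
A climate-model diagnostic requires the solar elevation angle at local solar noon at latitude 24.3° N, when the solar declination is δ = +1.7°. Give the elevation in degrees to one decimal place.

At local noon the hour angle is zero, so the zenith angle equals |φ − δ| = |+24.3° − (+1.700°)| = 22.600°.
Elevation = 90° − 22.600° = 67.4°.

67.4°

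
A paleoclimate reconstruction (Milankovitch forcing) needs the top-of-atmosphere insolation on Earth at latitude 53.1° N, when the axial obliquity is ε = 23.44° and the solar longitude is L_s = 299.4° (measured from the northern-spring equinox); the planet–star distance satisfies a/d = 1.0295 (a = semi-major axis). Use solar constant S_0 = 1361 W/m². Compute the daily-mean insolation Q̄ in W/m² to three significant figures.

Solar declination: sin δ = sin ε · sin L_s = sin 23.44° × sin 299.4° = -0.34656, so δ = -20.277°.
cos h₀ = −tan(+53.1°) tan(-20.277°) = 0.4921, h₀ = 1.0563 rad.
Bracket: h₀ sin ϕ sin δ + cos ϕ cos δ sin h₀ = 1.0563×0.79968×-0.34656 + 0.60042×0.93803×0.87056 = -0.292740 + 0.490310 = 0.197570.
Inverse-square distance factor (a/d)² = 1.0295² = 1.059870.
Q̄ = (S_0/π) × 1.059870 × [bracket] = (1361/π) × 1.059870 × 0.197570 = 90.72 W/m².

Q̄ ≈ 90.7 W/m²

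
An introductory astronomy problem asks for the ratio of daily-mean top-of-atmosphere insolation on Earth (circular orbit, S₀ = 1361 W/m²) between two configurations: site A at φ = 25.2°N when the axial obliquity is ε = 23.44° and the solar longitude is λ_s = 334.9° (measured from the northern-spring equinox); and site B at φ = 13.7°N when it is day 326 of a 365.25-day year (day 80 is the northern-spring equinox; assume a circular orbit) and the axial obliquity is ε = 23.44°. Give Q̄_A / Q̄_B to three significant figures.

Q̄_A / Q̄_B ≈ 1.00

— Configuration A (φ=+25.2°):
Solar declination: sin δ = sin ε · sin λ_s = sin 23.44° × sin 334.9° = -0.16874, so δ = -9.715°.
cos H₀ = −tan(+25.2°) tan(-9.715°) = 0.0806, H₀ = 1.4901 rad.
Bracket: H₀ sin φ sin δ + cos φ cos δ sin H₀ = 1.4901×0.42578×-0.16874 + 0.90483×0.98566×0.99675 = -0.107058 + 0.888956 = 0.781898.
Q̄ = (S₀/π) × [bracket] = (1361/π) × 0.781898 = 338.73 W/m².
— Configuration B (φ=+13.7°):
Solar longitude: λ_s = 360° × (326 − 80)/365.25 = 242.464°.
sin δ = sin 23.44° × sin 242.464° = -0.35273, so δ = -20.654°.
cos H₀ = −tan(+13.7°) tan(-20.654°) = 0.0919, H₀ = 1.4788 rad.
Bracket: H₀ sin φ sin δ + cos φ cos δ sin H₀ = 1.4788×0.23684×-0.35273 + 0.97155×0.93573×0.99577 = -0.123540 + 0.905263 = 0.781723.
Q̄ = (S₀/π) × [bracket] = (1361/π) × 0.781723 = 338.66 W/m².
Ratio Q̄_A / Q̄_B = 338.73 / 338.66 = 1.000.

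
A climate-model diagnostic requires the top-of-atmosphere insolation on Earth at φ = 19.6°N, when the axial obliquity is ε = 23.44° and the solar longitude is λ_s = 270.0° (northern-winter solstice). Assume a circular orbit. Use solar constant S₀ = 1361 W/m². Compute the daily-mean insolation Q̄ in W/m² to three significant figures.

Q̄ ≈ 288 W/m²

Solar declination: sin δ = sin ε · sin λ_s = sin 23.44° × sin 270.0° = -0.39779, so δ = -23.440°.
cos H₀ = −tan(+19.6°) tan(-23.440°) = 0.1544, H₀ = 1.4158 rad.
Bracket: H₀ sin φ sin δ + cos φ cos δ sin H₀ = 1.4158×0.33545×-0.39779 + 0.94206×0.91748×0.98801 = -0.188922 + 0.853958 = 0.665036.
Q̄ = (S₀/π) × [bracket] = (1361/π) × 0.665036 = 288.1 W/m².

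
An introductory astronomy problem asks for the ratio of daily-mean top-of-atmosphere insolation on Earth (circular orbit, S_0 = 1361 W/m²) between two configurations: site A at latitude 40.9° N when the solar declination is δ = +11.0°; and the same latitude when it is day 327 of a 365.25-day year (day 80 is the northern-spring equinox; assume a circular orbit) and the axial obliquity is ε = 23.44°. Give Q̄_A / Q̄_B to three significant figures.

Q̄_A / Q̄_B ≈ 2.50

— Configuration A (ϕ=+40.9°):
cos h₀ = −tan(+40.9°) tan(+11.000°) = -0.1684, h₀ = 1.7400 rad.
Bracket: h₀ sin ϕ sin δ + cos ϕ cos δ sin h₀ = 1.7400×0.65474×0.19081 + 0.75585×0.98163×0.98572 = 0.217380 + 0.731370 = 0.948750.
Q̄ = (S_0/π) × [bracket] = (1361/π) × 0.948750 = 411.02 W/m².
— Configuration B (ϕ=+40.9°):
Solar longitude: L_s = 360° × (327 − 80)/365.25 = 243.450°.
sin δ = sin 23.44° × sin 243.450° = -0.35584, so δ = -20.845°.
cos h₀ = −tan(+40.9°) tan(-20.845°) = 0.3298, h₀ = 1.2347 rad.
Bracket: h₀ sin ϕ sin δ + cos ϕ cos δ sin h₀ = 1.2347×0.65474×-0.35584 + 0.75585×0.93455×0.94404 = -0.287664 + 0.666851 = 0.379187.
Q̄ = (S_0/π) × [bracket] = (1361/π) × 0.379187 = 164.27 W/m².
Ratio Q̄_A / Q̄_B = 411.02 / 164.27 = 2.502.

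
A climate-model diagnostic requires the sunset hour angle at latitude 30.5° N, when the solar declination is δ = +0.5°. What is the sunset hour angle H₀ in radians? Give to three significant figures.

H₀ = 1.58 rad

cos H₀ = −tan φ · tan δ = −tan(+30.5°) × tan(+0.500°) = -0.0051, so H₀ = 1.5759 rad = 90.29°.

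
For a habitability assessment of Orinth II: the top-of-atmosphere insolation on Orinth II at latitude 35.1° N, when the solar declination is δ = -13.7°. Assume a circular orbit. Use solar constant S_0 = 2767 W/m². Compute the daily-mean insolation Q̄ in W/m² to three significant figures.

Q̄ ≈ 522 W/m²

cos h₀ = −tan(+35.1°) tan(-13.700°) = 0.1713, h₀ = 1.3986 rad.
Bracket: h₀ sin ϕ sin δ + cos ϕ cos δ sin h₀ = 1.3986×0.57501×-0.23684 + 0.81815×0.97155×0.98521 = -0.190469 + 0.783117 = 0.592648.
Q̄ = (S_0/π) × [bracket] = (2767/π) × 0.592648 = 522.0 W/m².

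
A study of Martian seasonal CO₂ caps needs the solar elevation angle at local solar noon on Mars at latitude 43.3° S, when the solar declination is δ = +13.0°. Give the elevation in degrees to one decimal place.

33.7°

At local noon the hour angle is zero, so the zenith angle equals |ϕ − δ| = |-43.3° − (+13.000°)| = 56.300°.
Elevation = 90° − 56.300° = 33.7°.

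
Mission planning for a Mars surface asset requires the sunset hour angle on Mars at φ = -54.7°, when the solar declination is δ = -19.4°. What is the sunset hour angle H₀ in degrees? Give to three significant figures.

H₀ = 120°

cos H₀ = −tan φ · tan δ = −tan(-54.7°) × tan(-19.400°) = -0.4974, so H₀ = 2.0914 rad = 119.83°.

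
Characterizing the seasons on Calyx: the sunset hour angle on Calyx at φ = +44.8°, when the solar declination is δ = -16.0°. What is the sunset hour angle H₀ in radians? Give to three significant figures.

H₀ = 1.28 rad

cos H₀ = −tan φ · tan δ = −tan(+44.8°) × tan(-16.000°) = 0.2848, so H₀ = 1.2821 rad = 73.46°.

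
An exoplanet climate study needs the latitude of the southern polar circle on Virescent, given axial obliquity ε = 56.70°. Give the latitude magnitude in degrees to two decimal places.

33.30°

The polar circle is the lowest latitude that experiences at least one full rotation of continuous darkness at the northern-summer solstice; it lies at |φ| = 90° − ε = 90° − 56.70° = 33.30°.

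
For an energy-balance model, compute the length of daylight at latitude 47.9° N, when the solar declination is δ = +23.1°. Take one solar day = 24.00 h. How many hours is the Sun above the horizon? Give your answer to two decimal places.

cos h₀ = −tan ϕ · tan δ = −tan(+47.9°) × tan(+23.100°) = -0.4721, so h₀ = 2.0624 rad = 118.17°.
Daylight = 2h₀/(2π) × 24.00 h = (2.0624/π) × 24.00 = 15.76 h.

15.76 h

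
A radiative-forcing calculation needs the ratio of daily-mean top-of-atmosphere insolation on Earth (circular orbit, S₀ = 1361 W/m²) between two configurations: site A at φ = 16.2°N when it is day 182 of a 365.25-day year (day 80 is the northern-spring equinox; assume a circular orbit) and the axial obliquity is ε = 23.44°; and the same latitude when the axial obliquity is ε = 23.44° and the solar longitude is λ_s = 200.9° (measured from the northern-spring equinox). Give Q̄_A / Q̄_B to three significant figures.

— Configuration A (φ=+16.2°):
Solar longitude: λ_s = 360° × (182 − 80)/365.25 = 100.534°.
sin δ = sin 23.44° × sin 100.534° = 0.39108, so δ = +23.022°.
cos H₀ = −tan(+16.2°) tan(+23.022°) = -0.1235, H₀ = 1.6946 rad.
Bracket: H₀ sin φ sin δ + cos φ cos δ sin H₀ = 1.6946×0.27899×0.39108 + 0.96029×0.92035×0.99235 = 0.184893 + 0.877042 = 1.061935.
Q̄ = (S₀/π) × [bracket] = (1361/π) × 1.061935 = 460.05 W/m².
— Configuration B (φ=+16.2°):
Solar declination: sin δ = sin ε · sin λ_s = sin 23.44° × sin 200.9° = -0.14191, so δ = -8.158°.
cos H₀ = −tan(+16.2°) tan(-8.158°) = 0.0416, H₀ = 1.5291 rad.
Bracket: H₀ sin φ sin δ + cos φ cos δ sin H₀ = 1.5291×0.27899×-0.14191 + 0.96029×0.98988×0.99913 = -0.060539 + 0.949745 = 0.889206.
Q̄ = (S₀/π) × [bracket] = (1361/π) × 0.889206 = 385.22 W/m².
Ratio Q̄_A / Q̄_B = 460.05 / 385.22 = 1.194.

Q̄_A / Q̄_B ≈ 1.19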